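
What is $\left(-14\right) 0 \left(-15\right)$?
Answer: $0$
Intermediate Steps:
$\left(-14\right) 0 \left(-15\right) = 0 \left(-15\right) = 0$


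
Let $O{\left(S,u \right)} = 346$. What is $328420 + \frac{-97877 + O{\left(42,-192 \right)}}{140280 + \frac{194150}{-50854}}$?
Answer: $\frac{1171406792202963}{3566802485} \approx 3.2842 \cdot 10^{5}$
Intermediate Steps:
$328420 + \frac{-97877 + O{\left(42,-192 \right)}}{140280 + \frac{194150}{-50854}} = 328420 + \frac{-97877 + 346}{140280 + \frac{194150}{-50854}} = 328420 - \frac{97531}{140280 + 194150 \left(- \frac{1}{50854}\right)} = 328420 - \frac{97531}{140280 - \frac{97075}{25427}} = 328420 - \frac{97531}{\frac{3566802485}{25427}} = 328420 - \frac{2479920737}{3566802485} = \frac{1171406792202963}{3566802485}$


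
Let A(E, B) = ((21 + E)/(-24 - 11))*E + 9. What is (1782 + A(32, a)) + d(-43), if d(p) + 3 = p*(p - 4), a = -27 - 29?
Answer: 131619/35 ≈ 3760.5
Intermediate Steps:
a = -56
d(p) = -3 + p*(-4 + p) (d(p) = -3 + p*(p - 4) = -3 + p*(-4 + p))
A(E, B) = 9 + E*(-⅗ - E/35) (A(E, B) = ((21 + E)/(-35))*E + 9 = ((21 + E)*(-1/35))*E + 9 = (-⅗ - E/35)*E + 9 = E*(-⅗ - E/35) + 9 = 9 + E*(-⅗ - E/35))
(1782 + A(32, a)) + d(-43) = (1782 + (9 - ⅗*32 - 1/35*32²)) + (-3 + (-43)² - 4*(-43)) = (1782 + (9 - 96/5 - 1/35*1024)) + (-3 + 1849 + 172) = (1782 + (9 - 96/5 - 1024/35)) + 2018 = (1782 - 1381/35) + 2018 = 60989/35 + 2018 = 131619/35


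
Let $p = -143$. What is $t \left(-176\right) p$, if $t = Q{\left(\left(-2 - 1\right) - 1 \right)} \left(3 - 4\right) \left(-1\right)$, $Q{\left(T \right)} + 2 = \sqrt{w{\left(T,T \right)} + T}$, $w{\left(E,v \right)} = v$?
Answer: $-50336 + 50336 i \sqrt{2} \approx -50336.0 + 71186.0 i$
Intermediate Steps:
$Q{\left(T \right)} = -2 + \sqrt{2} \sqrt{T}$ ($Q{\left(T \right)} = -2 + \sqrt{T + T} = -2 + \sqrt{2 T} = -2 + \sqrt{2} \sqrt{T}$)
$t = -2 + 2 i \sqrt{2}$ ($t = \left(-2 + \sqrt{2} \sqrt{\left(-2 - 1\right) - 1}\right) \left(3 - 4\right) \left(-1\right) = \left(-2 + \sqrt{2} \sqrt{-3 - 1}\right) \left(\left(-1\right) \left(-1\right)\right) = \left(-2 + \sqrt{2} \sqrt{-4}\right) 1 = \left(-2 + \sqrt{2} \cdot 2 i\right) 1 = \left(-2 + 2 i \sqrt{2}\right) 1 = -2 + 2 i \sqrt{2} \approx -2.0 + 2.8284 i$)
$t \left(-176\right) p = \left(-2 + 2 i \sqrt{2}\right) \left(-176\right) \left(-143\right) = \left(352 - 352 i \sqrt{2}\right) \left(-143\right) = -50336 + 50336 i \sqrt{2}$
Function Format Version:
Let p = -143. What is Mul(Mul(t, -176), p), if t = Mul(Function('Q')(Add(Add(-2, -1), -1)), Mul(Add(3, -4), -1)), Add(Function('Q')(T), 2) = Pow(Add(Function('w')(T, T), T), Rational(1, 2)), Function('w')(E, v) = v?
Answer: Add(-50336, Mul(50336, I, Pow(2, Rational(1, 2)))) ≈ Add(-50336., Mul(71186., I))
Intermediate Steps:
Function('Q')(T) = Add(-2, Mul(Pow(2, Rational(1, 2)), Pow(T, Rational(1, 2)))) (Function('Q')(T) = Add(-2, Pow(Add(T, T), Rational(1, 2))) = Add(-2, Pow(Mul(2, T), Rational(1, 2))) = Add(-2, Mul(Pow(2, Rational(1, 2)), Pow(T, Rational(1, 2)))))
t = Add(-2, Mul(2, I, Pow(2, Rational(1, 2)))) (t = Mul(Add(-2, Mul(Pow(2, Rational(1, 2)), Pow(Add(Add(-2, -1), -1), Rational(1, 2)))), Mul(Add(3, -4), -1)) = Mul(Add(-2, Mul(Pow(2, Rational(1, 2)), Pow(Add(-3, -1), Rational(1, 2)))), Mul(-1, -1)) = Mul(Add(-2, Mul(Pow(2, Rational(1, 2)), Pow(-4, Rational(1, 2)))), 1) = Mul(Add(-2, Mul(Pow(2, Rational(1, 2)), Mul(2, I))), 1) = Mul(Add(-2, Mul(2, I, Pow(2, Rational(1, 2)))), 1) = Add(-2, Mul(2, I, Pow(2, Rational(1, 2)))) ≈ Add(-2.0000, Mul(2.8284, I)))
Mul(Mul(t, -176), p) = Mul(Mul(Add(-2, Mul(2, I, Pow(2, Rational(1, 2)))), -176), -143) = Mul(Add(352, Mul(-352, I, Pow(2, Rational(1, 2)))), -143) = Add(-50336, Mul(50336, I, Pow(2, Rational(1, 2))))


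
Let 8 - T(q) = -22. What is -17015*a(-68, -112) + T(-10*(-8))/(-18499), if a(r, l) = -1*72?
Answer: 22662754890/18499 ≈ 1.2251e+6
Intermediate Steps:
a(r, l) = -72
T(q) = 30 (T(q) = 8 - 1*(-22) = 8 + 22 = 30)
-17015*a(-68, -112) + T(-10*(-8))/(-18499) = -17015/(1/(-72)) + 30/(-18499) = -17015/(-1/72) + 30*(-1/18499) = -17015*(-72) - 30/18499 = 1225080 - 30/18499 = 22662754890/18499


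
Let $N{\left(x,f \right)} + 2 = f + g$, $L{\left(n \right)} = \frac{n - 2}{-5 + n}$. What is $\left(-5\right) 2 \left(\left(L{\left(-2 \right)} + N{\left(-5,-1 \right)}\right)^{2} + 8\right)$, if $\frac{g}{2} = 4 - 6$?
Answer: $- \frac{24170}{49} \approx -493.27$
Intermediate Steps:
$g = -4$ ($g = 2 \left(4 - 6\right) = 2 \left(-2\right) = -4$)
$L{\left(n \right)} = \frac{-2 + n}{-5 + n}$
$N{\left(x,f \right)} = -6 + f$ ($N{\left(x,f \right)} = -2 + \left(f - 4\right) = -2 + \left(-4 + f\right) = -6 + f$)
$\left(-5\right) 2 \left(\left(L{\left(-2 \right)} + N{\left(-5,-1 \right)}\right)^{2} + 8\right) = \left(-5\right) 2 \left(\left(\frac{-2 - 2}{-5 - 2} - 7\right)^{2} + 8\right) = - 10 \left(\left(\frac{1}{-7} \left(-4\right) - 7\right)^{2} + 8\right) = - 10 \left(\left(\left(- \frac{1}{7}\right) \left(-4\right) - 7\right)^{2} + 8\right) = - 10 \left(\left(\frac{4}{7} - 7\right)^{2} + 8\right) = - 10 \left(\left(- \frac{45}{7}\right)^{2} + 8\right) = - 10 \left(\frac{2025}{49} + 8\right) = \left(-10\right) \frac{2417}{49} = - \frac{24170}{49}$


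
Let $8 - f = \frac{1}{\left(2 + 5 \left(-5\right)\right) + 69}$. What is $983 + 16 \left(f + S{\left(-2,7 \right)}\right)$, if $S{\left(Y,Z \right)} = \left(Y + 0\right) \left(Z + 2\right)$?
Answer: $\frac{18921}{23} \approx 822.65$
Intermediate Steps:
$S{\left(Y,Z \right)} = Y \left(2 + Z\right)$
$f = \frac{367}{46}$ ($f = 8 - \frac{1}{\left(2 + 5 \left(-5\right)\right) + 69} = 8 - \frac{1}{\left(2 - 25\right) + 69} = 8 - \frac{1}{-23 + 69} = 8 - \frac{1}{46} = \frac{367}{46} \approx 7.9783$)
$983 + 16 \left(f + S{\left(-2,7 \right)}\right) = 983 + 16 \left(\frac{367}{46} - 2 \left(2 + 7\right)\right) = 983 + 16 \left(\frac{367}{46} - 18\right) = 983 + 16 \left(- \frac{461}{46}\right) = 983 - \frac{3688}{23} = \frac{18921}{23}$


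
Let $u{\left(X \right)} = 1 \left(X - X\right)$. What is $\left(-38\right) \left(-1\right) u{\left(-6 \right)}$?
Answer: $0$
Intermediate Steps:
$u{\left(X \right)} = 0$ ($u{\left(X \right)} = 1 \cdot 0 = 0$)
$\left(-38\right) \left(-1\right) u{\left(-6 \right)} = \left(-38\right) \left(-1\right) 0 = 38 \cdot 0 = 0$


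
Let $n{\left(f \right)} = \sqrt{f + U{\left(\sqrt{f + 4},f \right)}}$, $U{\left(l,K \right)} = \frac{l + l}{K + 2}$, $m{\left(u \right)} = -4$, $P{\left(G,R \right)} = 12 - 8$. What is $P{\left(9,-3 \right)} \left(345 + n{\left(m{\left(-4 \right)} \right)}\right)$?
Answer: $1380 + 8 i \approx 1380.0 + 8.0 i$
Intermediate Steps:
$P{\left(G,R \right)} = 4$
$U{\left(l,K \right)} = \frac{2 l}{2 + K}$
$n{\left(f \right)} = \sqrt{f + \frac{2 \sqrt{4 + f}}{2 + f}}$ ($n{\left(f \right)} = \sqrt{f + \frac{2 \sqrt{f + 4}}{2 + f}} = \sqrt{f + \frac{2 \sqrt{4 + f}}{2 + f}}$)
$P{\left(9,-3 \right)} \left(345 + n{\left(m{\left(-4 \right)} \right)}\right) = 4 \left(345 + \sqrt{\frac{2 \sqrt{4 - 4} - 4 \left(2 - 4\right)}{2 - 4}}\right) = 4 \left(345 + \sqrt{\frac{2 \sqrt{0} - -8}{-2}}\right) = 4 \left(345 + \sqrt{- \frac{2 \cdot 0 + 8}{2}}\right) = 4 \left(345 + \sqrt{- \frac{0 + 8}{2}}\right) = 4 \left(345 + \sqrt{\left(- \frac{1}{2}\right) 8}\right) = 4 \left(345 + \sqrt{-4}\right) = 4 \left(345 + 2 i\right) = 1380 + 8 i$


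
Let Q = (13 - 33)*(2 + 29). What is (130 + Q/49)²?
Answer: 33062500/2401 ≈ 13770.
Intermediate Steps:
Q = -620 (Q = -20*31 = -620)
(130 + Q/49)² = (130 - 620/49)² = (5750/49)² = 33062500/2401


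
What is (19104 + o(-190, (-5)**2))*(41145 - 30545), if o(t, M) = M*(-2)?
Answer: 201972400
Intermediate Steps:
o(t, M) = -2*M
(19104 + o(-190, (-5)**2))*(41145 - 30545) = (19104 - 2*(-5)**2)*(41145 - 30545) = (19104 - 2*25)*10600 = (19104 - 50)*10600 = 19054*10600 = 201972400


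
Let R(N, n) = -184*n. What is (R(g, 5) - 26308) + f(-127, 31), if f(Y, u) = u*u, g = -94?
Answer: -26267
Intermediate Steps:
f(Y, u) = u²
(R(g, 5) - 26308) + f(-127, 31) = (-184*5 - 26308) + 31² = (-920 - 26308) + 961 = -27228 + 961 = -26267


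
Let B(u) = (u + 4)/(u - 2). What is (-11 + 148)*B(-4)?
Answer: 0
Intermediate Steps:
B(u) = (4 + u)/(-2 + u)
(-11 + 148)*B(-4) = (-11 + 148)*((4 - 4)/(-2 - 4)) = 137*(0/(-6)) = 137*(-⅙*0) = 137*0 = 0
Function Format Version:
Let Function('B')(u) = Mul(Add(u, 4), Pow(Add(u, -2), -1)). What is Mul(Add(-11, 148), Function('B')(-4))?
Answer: 0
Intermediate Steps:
Function('B')(u) = Mul(Pow(Add(-2, u), -1), Add(4, u)) (Function('B')(u) = Mul(Add(4, u), Pow(Add(-2, u), -1)) = Mul(Pow(Add(-2, u), -1), Add(4, u)))
Mul(Add(-11, 148), Function('B')(-4)) = Mul(Add(-11, 148), Mul(Pow(Add(-2, -4), -1), Add(4, -4))) = Mul(137, Mul(Pow(-6, -1), 0)) = Mul(137, Mul(Rational(-1, 6), 0)) = Mul(137, 0) = 0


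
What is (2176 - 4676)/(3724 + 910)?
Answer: -1250/2317 ≈ -0.53949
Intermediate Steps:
(2176 - 4676)/(3724 + 910) = -2500/4634 = -2500*1/4634 = -1250/2317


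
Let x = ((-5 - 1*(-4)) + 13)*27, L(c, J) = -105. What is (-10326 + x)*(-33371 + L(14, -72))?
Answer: 334826952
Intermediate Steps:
x = 324 (x = ((-5 + 4) + 13)*27 = (-1 + 13)*27 = 12*27 = 324)
(-10326 + x)*(-33371 + L(14, -72)) = (-10326 + 324)*(-33371 - 105) = -10002*(-33476) = 334826952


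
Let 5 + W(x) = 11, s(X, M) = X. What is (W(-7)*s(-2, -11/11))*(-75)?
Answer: 900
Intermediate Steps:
W(x) = 6 (W(x) = -5 + 11 = 6)
(W(-7)*s(-2, -11/11))*(-75) = (6*(-2))*(-75) = -12*(-75) = 900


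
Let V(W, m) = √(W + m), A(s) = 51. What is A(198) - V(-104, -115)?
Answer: 51 - I*√219 ≈ 51.0 - 14.799*I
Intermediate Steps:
A(198) - V(-104, -115) = 51 - √(-104 - 115) = 51 - √(-219) = 51 - I*√219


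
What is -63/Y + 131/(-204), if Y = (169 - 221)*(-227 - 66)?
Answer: -125548/194259 ≈ -0.64629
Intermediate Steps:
Y = 15236 (Y = -52*(-293) = 15236)
-63/Y + 131/(-204) = -63/15236 + 131/(-204) = -63*1/15236 + 131*(-1/204) = -63/15236 - 131/204 = -125548/194259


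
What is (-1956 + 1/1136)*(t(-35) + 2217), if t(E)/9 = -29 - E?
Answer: -5046196065/1136 ≈ -4.4421e+6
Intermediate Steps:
t(E) = -261 - 9*E (t(E) = 9*(-29 - E) = -261 - 9*E)
(-1956 + 1/1136)*(t(-35) + 2217) = (-1956 + 1/1136)*((-261 - 9*(-35)) + 2217) = (-1956 + 1/1136)*((-261 + 315) + 2217) = -2222015*(54 + 2217)/1136 = -2222015/1136*2271 = -5046196065/1136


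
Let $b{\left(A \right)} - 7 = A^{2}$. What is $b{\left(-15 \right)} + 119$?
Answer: $351$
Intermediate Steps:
$b{\left(A \right)} = 7 + A^{2}$
$b{\left(-15 \right)} + 119 = \left(7 + \left(-15\right)^{2}\right) + 119 = \left(7 + 225\right) + 119 = 232 + 119 = 351$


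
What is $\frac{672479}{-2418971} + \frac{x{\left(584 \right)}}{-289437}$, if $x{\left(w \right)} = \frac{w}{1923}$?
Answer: $- \frac{374294717892193}{1346368661035821} \approx -0.278$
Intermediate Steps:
$x{\left(w \right)} = \frac{w}{1923}$ ($x{\left(w \right)} = w \frac{1}{1923} = \frac{w}{1923}$)
$\frac{672479}{-2418971} + \frac{x{\left(584 \right)}}{-289437} = \frac{672479}{-2418971} + \frac{\frac{1}{1923} \cdot 584}{-289437} = 672479 \left(- \frac{1}{2418971}\right) + \frac{584}{1923} \left(- \frac{1}{289437}\right) = - \frac{672479}{2418971} - \frac{584}{556587351} = - \frac{374294717892193}{1346368661035821}$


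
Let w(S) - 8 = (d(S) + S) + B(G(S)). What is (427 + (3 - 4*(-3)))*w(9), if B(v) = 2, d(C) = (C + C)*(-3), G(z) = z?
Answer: -15470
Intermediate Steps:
d(C) = -6*C (d(C) = (2*C)*(-3) = -6*C)
w(S) = 10 - 5*S (w(S) = 8 + ((-6*S + S) + 2) = 8 + (-5*S + 2) = 8 + (2 - 5*S) = 10 - 5*S)
(427 + (3 - 4*(-3)))*w(9) = (427 + (3 - 4*(-3)))*(10 - 5*9) = (427 + (3 + 12))*(10 - 45) = (427 + 15)*(-35) = 442*(-35) = -15470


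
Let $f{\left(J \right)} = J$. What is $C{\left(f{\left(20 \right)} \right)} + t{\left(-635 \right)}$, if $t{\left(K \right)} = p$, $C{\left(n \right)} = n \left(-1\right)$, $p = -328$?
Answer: $-348$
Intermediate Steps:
$C{\left(n \right)} = - n$
$t{\left(K \right)} = -328$
$C{\left(f{\left(20 \right)} \right)} + t{\left(-635 \right)} = \left(-1\right) 20 - 328 = -20 - 328 = -348$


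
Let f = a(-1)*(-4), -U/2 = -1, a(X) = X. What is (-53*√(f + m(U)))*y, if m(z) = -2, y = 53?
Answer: -2809*√2 ≈ -3972.5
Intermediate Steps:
U = 2 (U = -2*(-1) = 2)
f = 4 (f = -1*(-4) = 4)
(-53*√(f + m(U)))*y = -53*√(4 - 2)*53 = -53*√2*53 = -2809*√2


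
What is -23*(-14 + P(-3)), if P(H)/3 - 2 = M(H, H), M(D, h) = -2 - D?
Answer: 115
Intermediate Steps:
P(H) = -3*H (P(H) = 6 + 3*(-2 - H) = 6 + (-6 - 3*H) = -3*H)
-23*(-14 + P(-3)) = -23*(-14 - 3*(-3)) = -23*(-14 + 9) = -23*(-5) = 115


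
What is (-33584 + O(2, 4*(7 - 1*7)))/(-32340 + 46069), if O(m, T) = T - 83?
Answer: -33667/13729 ≈ -2.4523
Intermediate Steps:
O(m, T) = -83 + T
(-33584 + O(2, 4*(7 - 1*7)))/(-32340 + 46069) = (-33584 + (-83 + 4*(7 - 1*7)))/(-32340 + 46069) = (-33584 + (-83 + 4*(7 - 7)))/13729 = (-33584 + (-83 + 4*0))*(1/13729) = (-33584 + (-83 + 0))*(1/13729) = (-33584 - 83)*(1/13729) = -33667*1/13729 = -33667/13729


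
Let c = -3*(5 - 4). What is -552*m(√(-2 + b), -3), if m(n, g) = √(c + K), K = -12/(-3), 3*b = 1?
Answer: -552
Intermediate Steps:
b = ⅓ (b = (⅓)*1 = ⅓ ≈ 0.33333)
K = 4 (K = -12*(-⅓) = 4)
c = -3 (c = -3*1 = -3)
m(n, g) = 1 (m(n, g) = √(-3 + 4) = √1 = 1)
-552*m(√(-2 + b), -3) = -552*1 = -552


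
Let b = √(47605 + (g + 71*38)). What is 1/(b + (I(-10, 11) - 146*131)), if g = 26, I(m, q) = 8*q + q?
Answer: -19027/361976400 - √50329/361976400 ≈ -5.3184e-5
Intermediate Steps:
I(m, q) = 9*q
b = √50329 (b = √(47605 + (26 + 71*38)) = √(47605 + (26 + 2698)) = √(47605 + 2724) = √50329 ≈ 224.34)
1/(b + (I(-10, 11) - 146*131)) = 1/(√50329 + (9*11 - 146*131)) = 1/(√50329 + (99 - 19126)) = 1/(√50329 - 19027) = 1/(-19027 + √50329)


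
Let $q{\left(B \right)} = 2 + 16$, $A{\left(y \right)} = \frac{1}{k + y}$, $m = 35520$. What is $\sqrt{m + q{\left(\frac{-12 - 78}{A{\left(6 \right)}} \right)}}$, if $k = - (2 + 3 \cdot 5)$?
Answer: $\sqrt{35538} \approx 188.52$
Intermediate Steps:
$k = -17$ ($k = - (2 + 15) = \left(-1\right) 17 = -17$)
$A{\left(y \right)} = \frac{1}{-17 + y}$
$q{\left(B \right)} = 18$
$\sqrt{m + q{\left(\frac{-12 - 78}{A{\left(6 \right)}} \right)}} = \sqrt{35520 + 18} = \sqrt{35538}$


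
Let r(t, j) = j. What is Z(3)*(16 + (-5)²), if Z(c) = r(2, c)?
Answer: 123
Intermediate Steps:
Z(c) = c
Z(3)*(16 + (-5)²) = 3*(16 + (-5)²) = 3*(16 + 25) = 3*41 = 123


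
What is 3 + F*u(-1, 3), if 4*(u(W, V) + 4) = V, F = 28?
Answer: -88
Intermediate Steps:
u(W, V) = -4 + V/4
3 + F*u(-1, 3) = 3 + 28*(-4 + (¼)*3) = 3 + 28*(-4 + ¾) = 3 + 28*(-13/4) = 3 - 91 = -88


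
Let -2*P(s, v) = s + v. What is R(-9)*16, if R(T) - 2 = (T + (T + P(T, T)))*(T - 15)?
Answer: 3488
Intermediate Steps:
P(s, v) = -s/2 - v/2 (P(s, v) = -(s + v)/2 = -s/2 - v/2)
R(T) = 2 + T*(-15 + T) (R(T) = 2 + (T + (T + (-T/2 - T/2)))*(T - 15) = 2 + (T + (T - T))*(-15 + T) = 2 + (T + 0)*(-15 + T) = 2 + T*(-15 + T))
R(-9)*16 = (2 + (-9)² - 15*(-9))*16 = (2 + 81 + 135)*16 = 218*16 = 3488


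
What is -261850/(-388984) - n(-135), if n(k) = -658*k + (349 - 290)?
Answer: -17288068463/194492 ≈ -88888.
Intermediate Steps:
n(k) = 59 - 658*k (n(k) = -658*k + 59 = 59 - 658*k)
-261850/(-388984) - n(-135) = -261850/(-388984) - (59 - 658*(-135)) = -261850*(-1/388984) - (59 + 88830) = 130925/194492 - 1*88889 = 130925/194492 - 88889 = -17288068463/194492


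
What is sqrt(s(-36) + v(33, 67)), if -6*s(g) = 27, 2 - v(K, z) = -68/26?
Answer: sqrt(78)/26 ≈ 0.33968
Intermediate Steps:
v(K, z) = 60/13 (v(K, z) = 2 - (-68)/26 = 2 - 1*(-34/13) = 2 + 34/13 = 60/13)
s(g) = -9/2 (s(g) = -1/6*27 = -9/2)
sqrt(s(-36) + v(33, 67)) = sqrt(-9/2 + 60/13) = sqrt(3/26) = sqrt(78)/26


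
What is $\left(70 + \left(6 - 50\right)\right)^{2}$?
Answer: $676$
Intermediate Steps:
$\left(70 + \left(6 - 50\right)\right)^{2} = \left(70 - 44\right)^{2} = 26^{2} = 676$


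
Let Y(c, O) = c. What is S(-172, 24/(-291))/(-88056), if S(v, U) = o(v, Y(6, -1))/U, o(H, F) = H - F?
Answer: -8633/352224 ≈ -0.024510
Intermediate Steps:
S(v, U) = (-6 + v)/U (S(v, U) = (v - 1*6)/U = (v - 6)/U = (-6 + v)/U)
S(-172, 24/(-291))/(-88056) = ((-6 - 172)/((24/(-291))))/(-88056) = (-178/(24*(-1/291)))*(-1/88056) = (-178/(-8/97))*(-1/88056) = -97/8*(-178)*(-1/88056) = (8633/4)*(-1/88056) = -8633/352224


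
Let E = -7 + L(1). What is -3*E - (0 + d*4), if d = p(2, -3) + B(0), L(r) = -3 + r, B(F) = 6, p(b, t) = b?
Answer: -5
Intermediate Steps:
d = 8 (d = 2 + 6 = 8)
E = -9 (E = -7 + (-3 + 1) = -7 - 2 = -9)
-3*E - (0 + d*4) = -3*(-9) - (0 + 8*4) = 27 - (0 + 32) = 27 - 1*32 = 27 - 32 = -5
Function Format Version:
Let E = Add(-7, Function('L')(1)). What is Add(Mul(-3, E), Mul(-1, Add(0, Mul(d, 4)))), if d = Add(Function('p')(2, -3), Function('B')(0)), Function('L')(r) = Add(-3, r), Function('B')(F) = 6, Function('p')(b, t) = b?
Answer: -5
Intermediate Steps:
d = 8 (d = Add(2, 6) = 8)
E = -9 (E = Add(-7, Add(-3, 1)) = Add(-7, -2) = -9)
Add(Mul(-3, E), Mul(-1, Add(0, Mul(d, 4)))) = Add(Mul(-3, -9), Mul(-1, Add(0, Mul(8, 4)))) = Add(27, Mul(-1, Add(0, 32))) = Add(27, Mul(-1, 32)) = Add(27, -32) = -5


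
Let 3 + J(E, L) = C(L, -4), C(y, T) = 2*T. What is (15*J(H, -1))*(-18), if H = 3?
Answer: 2970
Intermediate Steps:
J(E, L) = -11 (J(E, L) = -3 + 2*(-4) = -3 - 8 = -11)
(15*J(H, -1))*(-18) = (15*(-11))*(-18) = -165*(-18) = 2970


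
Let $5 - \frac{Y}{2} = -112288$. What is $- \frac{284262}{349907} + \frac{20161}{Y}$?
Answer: $- \frac{56786790505}{78584213502} \approx -0.72262$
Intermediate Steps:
$Y = 224586$ ($Y = 10 - -224576 = 10 + 224576 = 224586$)
$- \frac{284262}{349907} + \frac{20161}{Y} = - \frac{284262}{349907} + \frac{20161}{224586} = - \frac{56786790505}{78584213502}$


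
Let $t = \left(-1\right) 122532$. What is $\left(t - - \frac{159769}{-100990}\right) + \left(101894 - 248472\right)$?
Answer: $- \frac{27177578669}{100990} \approx -2.6911 \cdot 10^{5}$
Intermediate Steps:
$t = -122532$
$\left(t - - \frac{159769}{-100990}\right) + \left(101894 - 248472\right) = \left(-122532 - - \frac{159769}{-100990}\right) + \left(101894 - 248472\right) = \left(-122532 - \left(-159769\right) \left(- \frac{1}{100990}\right)\right) - 146578 = \left(-122532 - \frac{159769}{100990}\right) - 146578 = - \frac{12374666449}{100990} - 146578 = - \frac{27177578669}{100990}$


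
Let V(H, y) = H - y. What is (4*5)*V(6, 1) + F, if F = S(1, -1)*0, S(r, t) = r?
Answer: 100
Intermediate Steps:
F = 0 (F = 1*0 = 0)
(4*5)*V(6, 1) + F = (4*5)*(6 - 1*1) + 0 = 20*(6 - 1) + 0 = 20*5 + 0 = 100 + 0 = 100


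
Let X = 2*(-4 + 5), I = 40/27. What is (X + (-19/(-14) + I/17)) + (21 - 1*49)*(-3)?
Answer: 561917/6426 ≈ 87.444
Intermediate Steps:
I = 40/27 (I = 40*(1/27) = 40/27 ≈ 1.4815)
X = 2 (X = 2*1 = 2)
(X + (-19/(-14) + I/17)) + (21 - 1*49)*(-3) = (2 + (-19/(-14) + (40/27)/17)) + (21 - 1*49)*(-3) = (2 + (-19*(-1/14) + (40/27)*(1/17))) + (21 - 49)*(-3) = (2 + (19/14 + 40/459)) - 28*(-3) = (2 + 9281/6426) + 84 = 22133/6426 + 84 = 561917/6426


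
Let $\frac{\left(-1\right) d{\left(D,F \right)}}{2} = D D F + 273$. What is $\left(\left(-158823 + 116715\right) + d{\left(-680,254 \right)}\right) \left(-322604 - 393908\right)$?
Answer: $168338657693248$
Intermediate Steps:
$d{\left(D,F \right)} = -546 - 2 F D^{2}$ ($d{\left(D,F \right)} = - 2 \left(D D F + 273\right) = - 2 \left(D^{2} F + 273\right) = - 2 \left(F D^{2} + 273\right) = - 2 \left(273 + F D^{2}\right) = -546 - 2 F D^{2}$)
$\left(\left(-158823 + 116715\right) + d{\left(-680,254 \right)}\right) \left(-322604 - 393908\right) = \left(\left(-158823 + 116715\right) - \left(546 + 508 \left(-680\right)^{2}\right)\right) \left(-322604 - 393908\right) = \left(-42108 - \left(546 + 508 \cdot 462400\right)\right) \left(-716512\right) = \left(-42108 - 234899746\right) \left(-716512\right) = \left(-234941854\right) \left(-716512\right) = 168338657693248$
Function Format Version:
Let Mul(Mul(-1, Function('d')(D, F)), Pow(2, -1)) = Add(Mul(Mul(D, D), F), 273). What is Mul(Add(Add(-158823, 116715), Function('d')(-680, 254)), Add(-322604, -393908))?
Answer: 168338657693248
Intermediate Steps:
Function('d')(D, F) = Add(-546, Mul(-2, F, Pow(D, 2))) (Function('d')(D, F) = Mul(-2, Add(Mul(Mul(D, D), F), 273)) = Mul(-2, Add(Mul(Pow(D, 2), F), 273)) = Mul(-2, Add(Mul(F, Pow(D, 2)), 273)) = Mul(-2, Add(273, Mul(F, Pow(D, 2)))) = Add(-546, Mul(-2, F, Pow(D, 2))))
Mul(Add(Add(-158823, 116715), Function('d')(-680, 254)), Add(-322604, -393908)) = Mul(Add(Add(-158823, 116715), Add(-546, Mul(-2, 254, Pow(-680, 2)))), Add(-322604, -393908)) = Mul(Add(-42108, Add(-546, Mul(-2, 254, 462400))), -716512) = Mul(Add(-42108, Add(-546, -234899200)), -716512) = Mul(Add(-42108, -234899746), -716512) = Mul(-234941854, -716512) = 168338657693248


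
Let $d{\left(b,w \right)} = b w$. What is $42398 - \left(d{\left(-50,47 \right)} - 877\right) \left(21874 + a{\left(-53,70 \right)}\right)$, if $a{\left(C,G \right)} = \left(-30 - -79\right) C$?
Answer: $62249277$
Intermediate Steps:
$a{\left(C,G \right)} = 49 C$ ($a{\left(C,G \right)} = \left(-30 + 79\right) C = 49 C$)
$42398 - \left(d{\left(-50,47 \right)} - 877\right) \left(21874 + a{\left(-53,70 \right)}\right) = 42398 - \left(\left(-50\right) 47 - 877\right) \left(21874 + 49 \left(-53\right)\right) = 42398 - \left(-2350 - 877\right) \left(21874 - 2597\right) = 42398 - \left(-3227\right) 19277 = 42398 - -62206879 = 42398 + 62206879 = 62249277$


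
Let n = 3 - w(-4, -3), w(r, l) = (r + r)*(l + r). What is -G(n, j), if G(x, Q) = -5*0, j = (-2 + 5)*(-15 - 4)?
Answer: 0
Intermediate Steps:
w(r, l) = 2*r*(l + r) (w(r, l) = (2*r)*(l + r) = 2*r*(l + r))
j = -57 (j = 3*(-19) = -57)
n = -53 (n = 3 - 2*(-4)*(-3 - 4) = 3 - 2*(-4)*(-7) = 3 - 1*56 = 3 - 56 = -53)
G(x, Q) = 0
-G(n, j) = -1*0 = 0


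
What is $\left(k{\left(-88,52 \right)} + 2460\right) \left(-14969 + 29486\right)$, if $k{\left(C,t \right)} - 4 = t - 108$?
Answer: $34956936$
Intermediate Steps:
$k{\left(C,t \right)} = -104 + t$ ($k{\left(C,t \right)} = 4 + \left(t - 108\right) = 4 + \left(-108 + t\right) = -104 + t$)
$\left(k{\left(-88,52 \right)} + 2460\right) \left(-14969 + 29486\right) = \left(\left(-104 + 52\right) + 2460\right) \left(-14969 + 29486\right) = \left(-52 + 2460\right) 14517 = 2408 \cdot 14517 = 34956936$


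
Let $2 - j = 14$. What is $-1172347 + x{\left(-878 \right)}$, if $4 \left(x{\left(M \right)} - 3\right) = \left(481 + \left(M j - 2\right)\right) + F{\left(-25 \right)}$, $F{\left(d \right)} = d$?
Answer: $- \frac{2339193}{2} \approx -1.1696 \cdot 10^{6}$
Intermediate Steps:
$j = -12$ ($j = 2 - 14 = -12$)
$x{\left(M \right)} = \frac{233}{2} - 3 M$ ($x{\left(M \right)} = 3 + \frac{\left(481 + \left(M \left(-12\right) - 2\right)\right) - 25}{4} = 3 + \frac{\left(481 - \left(2 + 12 M\right)\right) - 25}{4} = 3 + \frac{\left(479 - 12 M\right) - 25}{4} = 3 + \frac{454 - 12 M}{4} = 3 - \left(- \frac{227}{2} + 3 M\right) = \frac{233}{2} - 3 M$)
$-1172347 + x{\left(-878 \right)} = -1172347 + \left(\frac{233}{2} - -2634\right) = -1172347 + \left(\frac{233}{2} + 2634\right) = -1172347 + \frac{5501}{2} = - \frac{2339193}{2}$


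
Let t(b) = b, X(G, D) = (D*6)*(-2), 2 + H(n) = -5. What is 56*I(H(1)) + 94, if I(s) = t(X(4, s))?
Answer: 4798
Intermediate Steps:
H(n) = -7 (H(n) = -2 - 5 = -7)
X(G, D) = -12*D (X(G, D) = (6*D)*(-2) = -12*D)
I(s) = -12*s
56*I(H(1)) + 94 = 56*(-12*(-7)) + 94 = 56*84 + 94 = 4704 + 94 = 4798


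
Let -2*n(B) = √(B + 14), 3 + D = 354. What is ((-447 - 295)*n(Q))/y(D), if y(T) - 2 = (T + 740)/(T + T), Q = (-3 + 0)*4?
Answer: 260442*√2/2495 ≈ 147.62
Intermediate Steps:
D = 351 (D = -3 + 354 = 351)
Q = -12 (Q = -3*4 = -12)
n(B) = -√(14 + B)/2 (n(B) = -√(B + 14)/2 = -√(14 + B)/2)
y(T) = 2 + (740 + T)/(2*T) (y(T) = 2 + (T + 740)/(T + T) = 2 + (740 + T)/((2*T)) = 2 + (740 + T)*(1/(2*T)) = 2 + (740 + T)/(2*T))
((-447 - 295)*n(Q))/y(D) = ((-447 - 295)*(-√(14 - 12)/2))/(5/2 + 370/351) = (-(-371)*√2)/(5/2 + 370*(1/351)) = (371*√2)/(5/2 + 370/351) = (371*√2)/(2495/702) = (371*√2)*(702/2495) = 260442*√2/2495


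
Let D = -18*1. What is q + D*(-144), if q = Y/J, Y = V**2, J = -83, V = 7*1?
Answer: 215087/83 ≈ 2591.4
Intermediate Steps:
V = 7
Y = 49 (Y = 7**2 = 49)
q = -49/83 (q = 49/(-83) = 49*(-1/83) = -49/83 ≈ -0.59036)
D = -18
q + D*(-144) = -49/83 - 18*(-144) = -49/83 + 2592 = 215087/83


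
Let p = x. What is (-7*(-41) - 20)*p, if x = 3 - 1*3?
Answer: 0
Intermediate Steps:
x = 0 (x = 3 - 3 = 0)
p = 0
(-7*(-41) - 20)*p = (-7*(-41) - 20)*0 = (287 - 20)*0 = 267*0 = 0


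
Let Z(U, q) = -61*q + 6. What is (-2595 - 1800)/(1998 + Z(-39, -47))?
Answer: -4395/4871 ≈ -0.90228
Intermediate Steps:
Z(U, q) = 6 - 61*q
(-2595 - 1800)/(1998 + Z(-39, -47)) = (-2595 - 1800)/(1998 + (6 - 61*(-47))) = -4395/(1998 + (6 + 2867)) = -4395/(1998 + 2873) = -4395/4871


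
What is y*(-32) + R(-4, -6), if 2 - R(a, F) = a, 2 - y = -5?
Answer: -218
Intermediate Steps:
y = 7 (y = 2 - 1*(-5) = 2 + 5 = 7)
R(a, F) = 2 - a
y*(-32) + R(-4, -6) = 7*(-32) + (2 - 1*(-4)) = -224 + (2 + 4) = -224 + 6 = -218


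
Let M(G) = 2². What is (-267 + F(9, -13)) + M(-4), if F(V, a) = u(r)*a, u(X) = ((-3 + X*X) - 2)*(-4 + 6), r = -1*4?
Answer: -549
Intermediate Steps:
M(G) = 4
r = -4
u(X) = -10 + 2*X² (u(X) = ((-3 + X²) - 2)*2 = (-5 + X²)*2 = -10 + 2*X²)
F(V, a) = 22*a (F(V, a) = (-10 + 2*(-4)²)*a = (-10 + 2*16)*a = (-10 + 32)*a = 22*a)
(-267 + F(9, -13)) + M(-4) = (-267 + 22*(-13)) + 4 = (-267 - 286) + 4 = -553 + 4 = -549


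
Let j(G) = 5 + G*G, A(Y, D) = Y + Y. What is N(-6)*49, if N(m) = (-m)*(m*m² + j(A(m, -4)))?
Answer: -19698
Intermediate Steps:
A(Y, D) = 2*Y
j(G) = 5 + G²
N(m) = -m*(5 + m³ + 4*m²) (N(m) = (-m)*(m*m² + (5 + (2*m)²)) = (-m)*(m³ + (5 + 4*m²)) = (-m)*(5 + m³ + 4*m²) = -m*(5 + m³ + 4*m²))
N(-6)*49 = -1*(-6)*(5 + (-6)³ + 4*(-6)²)*49 = -1*(-6)*(5 - 216 + 4*36)*49 = -1*(-6)*(5 - 216 + 144)*49 = -1*(-6)*(-67)*49 = -402*49 = -19698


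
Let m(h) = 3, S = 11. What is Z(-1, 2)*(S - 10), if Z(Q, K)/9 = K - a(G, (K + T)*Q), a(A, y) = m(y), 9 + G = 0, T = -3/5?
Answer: -9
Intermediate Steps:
T = -⅗ (T = -3*⅕ = -⅗ ≈ -0.60000)
G = -9 (G = -9 + 0 = -9)
a(A, y) = 3
Z(Q, K) = -27 + 9*K (Z(Q, K) = 9*(K - 1*3) = 9*(K - 3) = 9*(-3 + K) = -27 + 9*K)
Z(-1, 2)*(S - 10) = (-27 + 9*2)*(11 - 10) = (-27 + 18)*1 = -9*1 = -9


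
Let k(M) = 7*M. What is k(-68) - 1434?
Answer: -1910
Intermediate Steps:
k(-68) - 1434 = 7*(-68) - 1434 = -476 - 1434 = -1910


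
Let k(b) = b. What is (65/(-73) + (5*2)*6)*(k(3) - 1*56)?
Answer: -228695/73 ≈ -3132.8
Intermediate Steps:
(65/(-73) + (5*2)*6)*(k(3) - 1*56) = (65/(-73) + (5*2)*6)*(3 - 1*56) = (65*(-1/73) + 10*6)*(3 - 56) = (-65/73 + 60)*(-53) = (4315/73)*(-53) = -228695/73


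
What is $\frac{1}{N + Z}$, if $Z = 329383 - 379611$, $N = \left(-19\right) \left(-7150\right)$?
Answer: $\frac{1}{85622} \approx 1.1679 \cdot 10^{-5}$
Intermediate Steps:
$N = 135850$
$Z = -50228$ ($Z = 329383 - 379611 = -50228$)
$\frac{1}{N + Z} = \frac{1}{135850 - 50228} = \frac{1}{85622}$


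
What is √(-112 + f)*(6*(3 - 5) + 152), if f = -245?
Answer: 140*I*√357 ≈ 2645.2*I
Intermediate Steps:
√(-112 + f)*(6*(3 - 5) + 152) = √(-112 - 245)*(6*(3 - 5) + 152) = √(-357)*(6*(-2) + 152) = (I*√357)*(-12 + 152) = (I*√357)*140 = 140*I*√357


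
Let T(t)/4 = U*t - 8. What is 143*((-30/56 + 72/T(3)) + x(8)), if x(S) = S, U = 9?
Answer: 639925/532 ≈ 1202.9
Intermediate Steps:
T(t) = -32 + 36*t (T(t) = 4*(9*t - 8) = 4*(-8 + 9*t) = -32 + 36*t)
143*((-30/56 + 72/T(3)) + x(8)) = 143*((-30/56 + 72/(-32 + 36*3)) + 8) = 143*((-30*1/56 + 72/(-32 + 108)) + 8) = 143*((-15/28 + 72/76) + 8) = 143*((-15/28 + 72*(1/76)) + 8) = 143*((-15/28 + 18/19) + 8) = 143*(219/532 + 8) = 143*(4475/532) = 639925/532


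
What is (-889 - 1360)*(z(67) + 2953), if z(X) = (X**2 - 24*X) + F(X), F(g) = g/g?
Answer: -13122915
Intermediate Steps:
F(g) = 1
z(X) = 1 + X**2 - 24*X (z(X) = (X**2 - 24*X) + 1 = 1 + X**2 - 24*X)
(-889 - 1360)*(z(67) + 2953) = (-889 - 1360)*((1 + 67**2 - 24*67) + 2953) = -2249*((1 + 4489 - 1608) + 2953) = -2249*(2882 + 2953) = -2249*5835 = -13122915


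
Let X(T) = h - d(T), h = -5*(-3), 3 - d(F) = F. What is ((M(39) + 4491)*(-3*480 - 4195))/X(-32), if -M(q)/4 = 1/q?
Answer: 197388415/156 ≈ 1.2653e+6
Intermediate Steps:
d(F) = 3 - F
M(q) = -4/q
h = 15
X(T) = 12 + T (X(T) = 15 - (3 - T) = 15 + (-3 + T) = 12 + T)
((M(39) + 4491)*(-3*480 - 4195))/X(-32) = ((-4/39 + 4491)*(-3*480 - 4195))/(12 - 32) = ((-4*1/39 + 4491)*(-1440 - 4195))/(-20) = ((-4/39 + 4491)*(-5635))*(-1/20) = ((175145/39)*(-5635))*(-1/20) = -986942075/39*(-1/20) = 197388415/156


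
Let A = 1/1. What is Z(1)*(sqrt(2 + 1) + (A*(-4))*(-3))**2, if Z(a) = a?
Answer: (12 + sqrt(3))**2 ≈ 188.57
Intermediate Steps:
A = 1
Z(1)*(sqrt(2 + 1) + (A*(-4))*(-3))**2 = 1*(sqrt(2 + 1) + (1*(-4))*(-3))**2 = 1*(sqrt(3) - 4*(-3))**2 = 1*(sqrt(3) + 12)**2 = 1*(12 + sqrt(3))**2 = (12 + sqrt(3))**2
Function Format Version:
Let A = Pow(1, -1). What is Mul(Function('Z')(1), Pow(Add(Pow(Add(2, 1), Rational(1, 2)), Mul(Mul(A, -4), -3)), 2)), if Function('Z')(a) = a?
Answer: Pow(Add(12, Pow(3, Rational(1, 2))), 2) ≈ 188.57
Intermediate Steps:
A = 1
Mul(Function('Z')(1), Pow(Add(Pow(Add(2, 1), Rational(1, 2)), Mul(Mul(A, -4), -3)), 2)) = Mul(1, Pow(Add(Pow(Add(2, 1), Rational(1, 2)), Mul(Mul(1, -4), -3)), 2)) = Mul(1, Pow(Add(Pow(3, Rational(1, 2)), Mul(-4, -3)), 2)) = Mul(1, Pow(Add(Pow(3, Rational(1, 2)), 12), 2)) = Mul(1, Pow(Add(12, Pow(3, Rational(1, 2))), 2)) = Pow(Add(12, Pow(3, Rational(1, 2))), 2)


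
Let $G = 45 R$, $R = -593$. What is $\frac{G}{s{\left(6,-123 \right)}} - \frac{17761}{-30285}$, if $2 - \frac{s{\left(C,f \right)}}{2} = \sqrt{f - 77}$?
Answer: $\frac{- 808084181 i + 355220 \sqrt{2}}{121140 \left(i + 5 \sqrt{2}\right)} \approx -130.22 - 924.96 i$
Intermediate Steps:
$s{\left(C,f \right)} = 4 - 2 \sqrt{-77 + f}$ ($s{\left(C,f \right)} = 4 - 2 \sqrt{f - 77} = 4 - 2 \sqrt{-77 + f}$)
$G = -26685$ ($G = 45 \left(-593\right) = -26685$)
$\frac{G}{s{\left(6,-123 \right)}} - \frac{17761}{-30285} = - \frac{26685}{4 - 2 \sqrt{-77 - 123}} - \frac{17761}{-30285} = - \frac{26685}{4 - 2 \sqrt{-200}} - - \frac{17761}{30285} = - \frac{26685}{4 - 2 \cdot 10 i \sqrt{2}} + \frac{17761}{30285} = - \frac{26685}{4 - 20 i \sqrt{2}} + \frac{17761}{30285} = \frac{17761}{30285} - \frac{26685}{4 - 20 i \sqrt{2}}$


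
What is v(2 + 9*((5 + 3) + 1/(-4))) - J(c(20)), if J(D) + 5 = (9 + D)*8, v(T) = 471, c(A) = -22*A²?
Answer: 70804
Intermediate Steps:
J(D) = 67 + 8*D (J(D) = -5 + (9 + D)*8 = -5 + (72 + 8*D) = 67 + 8*D)
v(2 + 9*((5 + 3) + 1/(-4))) - J(c(20)) = 471 - (67 + 8*(-22*20²)) = 471 - (67 + 8*(-22*400)) = 471 - (67 + 8*(-8800)) = 471 - (67 - 70400) = 471 - 1*(-70333) = 471 + 70333 = 70804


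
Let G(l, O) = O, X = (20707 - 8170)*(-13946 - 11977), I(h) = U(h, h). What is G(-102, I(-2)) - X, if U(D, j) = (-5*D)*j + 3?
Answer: 324996634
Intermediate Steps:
U(D, j) = 3 - 5*D*j (U(D, j) = -5*D*j + 3 = 3 - 5*D*j)
I(h) = 3 - 5*h**2 (I(h) = 3 - 5*h*h = 3 - 5*h**2)
X = -324996651 (X = 12537*(-25923) = -324996651)
G(-102, I(-2)) - X = (3 - 5*(-2)**2) - 1*(-324996651) = (3 - 5*4) + 324996651 = (3 - 20) + 324996651 = -17 + 324996651 = 324996634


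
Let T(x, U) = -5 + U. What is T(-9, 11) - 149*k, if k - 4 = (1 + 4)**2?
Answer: -4315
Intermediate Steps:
k = 29 (k = 4 + (1 + 4)**2 = 4 + 5**2 = 4 + 25 = 29)
T(-9, 11) - 149*k = (-5 + 11) - 149*29 = 6 - 4321 = -4315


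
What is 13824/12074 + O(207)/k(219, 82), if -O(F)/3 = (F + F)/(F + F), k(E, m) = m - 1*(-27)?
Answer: 735297/658033 ≈ 1.1174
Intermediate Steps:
k(E, m) = 27 + m (k(E, m) = m + 27 = 27 + m)
O(F) = -3 (O(F) = -3*(F + F)/(F + F) = -3*2*F/(2*F) = -3*2*F*1/(2*F) = -3*1 = -3)
13824/12074 + O(207)/k(219, 82) = 13824/12074 - 3/(27 + 82) = 13824*(1/12074) - 3/109 = 6912/6037 - 3*1/109 = 6912/6037 - 3/109 = 735297/658033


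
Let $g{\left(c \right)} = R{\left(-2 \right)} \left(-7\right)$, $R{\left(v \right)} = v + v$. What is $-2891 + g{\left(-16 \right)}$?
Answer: $-2863$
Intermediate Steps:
$R{\left(v \right)} = 2 v$
$g{\left(c \right)} = 28$ ($g{\left(c \right)} = 2 \left(-2\right) \left(-7\right) = \left(-4\right) \left(-7\right) = 28$)
$-2891 + g{\left(-16 \right)} = -2891 + 28 = -2863$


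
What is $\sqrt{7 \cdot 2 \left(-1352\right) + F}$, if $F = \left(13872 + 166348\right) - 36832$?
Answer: $14 \sqrt{635} \approx 352.79$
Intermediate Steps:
$F = 143388$ ($F = 180220 - 36832 = 143388$)
$\sqrt{7 \cdot 2 \left(-1352\right) + F} = \sqrt{7 \cdot 2 \left(-1352\right) + 143388} = \sqrt{14 \left(-1352\right) + 143388} = \sqrt{-18928 + 143388} = \sqrt{124460} = 14 \sqrt{635}$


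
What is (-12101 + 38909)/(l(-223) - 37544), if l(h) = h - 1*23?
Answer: -13404/18895 ≈ -0.70939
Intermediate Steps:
l(h) = -23 + h (l(h) = h - 23 = -23 + h)
(-12101 + 38909)/(l(-223) - 37544) = (-12101 + 38909)/((-23 - 223) - 37544) = 26808/(-246 - 37544) = 26808/(-37790) = 26808*(-1/37790) = -13404/18895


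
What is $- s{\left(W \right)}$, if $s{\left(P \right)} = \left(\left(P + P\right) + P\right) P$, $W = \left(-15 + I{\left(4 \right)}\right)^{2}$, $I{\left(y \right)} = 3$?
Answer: $-62208$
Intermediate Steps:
$W = 144$ ($W = \left(-15 + 3\right)^{2} = \left(-12\right)^{2} = 144$)
$s{\left(P \right)} = 3 P^{2}$ ($s{\left(P \right)} = \left(2 P + P\right) P = 3 P P = 3 P^{2}$)
$- s{\left(W \right)} = - 3 \cdot 144^{2} = - 3 \cdot 20736 = \left(-1\right) 62208 = -62208$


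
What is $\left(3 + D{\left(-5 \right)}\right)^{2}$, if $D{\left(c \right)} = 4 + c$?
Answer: $4$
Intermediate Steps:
$\left(3 + D{\left(-5 \right)}\right)^{2} = \left(3 + \left(4 - 5\right)\right)^{2} = \left(3 - 1\right)^{2} = 2^{2} = 4$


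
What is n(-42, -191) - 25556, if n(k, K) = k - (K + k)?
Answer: -25365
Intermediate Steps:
n(k, K) = -K (n(k, K) = k + (-K - k) = -K)
n(-42, -191) - 25556 = -1*(-191) - 25556 = 191 - 25556 = -25365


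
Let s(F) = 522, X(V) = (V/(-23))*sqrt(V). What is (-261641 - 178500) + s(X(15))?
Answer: -439619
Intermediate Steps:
X(V) = -V**(3/2)/23 (X(V) = (V*(-1/23))*sqrt(V) = (-V/23)*sqrt(V) = -V**(3/2)/23)
(-261641 - 178500) + s(X(15)) = (-261641 - 178500) + 522 = -440141 + 522 = -439619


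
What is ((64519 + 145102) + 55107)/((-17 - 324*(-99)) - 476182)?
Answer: -264728/444123 ≈ -0.59607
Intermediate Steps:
((64519 + 145102) + 55107)/((-17 - 324*(-99)) - 476182) = (209621 + 55107)/((-17 + 32076) - 476182) = 264728/(32059 - 476182) = 264728/(-444123) = 264728*(-1/444123) = -264728/444123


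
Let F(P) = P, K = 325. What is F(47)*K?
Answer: 15275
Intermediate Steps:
F(47)*K = 47*325 = 15275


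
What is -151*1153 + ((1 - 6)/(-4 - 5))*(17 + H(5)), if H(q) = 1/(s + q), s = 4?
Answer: -14101573/81 ≈ -1.7409e+5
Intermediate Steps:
H(q) = 1/(4 + q)
-151*1153 + ((1 - 6)/(-4 - 5))*(17 + H(5)) = -151*1153 + ((1 - 6)/(-4 - 5))*(17 + 1/(4 + 5)) = -174103 + (-5/(-9))*(17 + 1/9) = -174103 + (-5*(-⅑))*(17 + ⅑) = -174103 + (5/9)*(154/9) = -174103 + 770/81 = -14101573/81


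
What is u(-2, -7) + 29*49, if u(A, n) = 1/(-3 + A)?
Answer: 7104/5 ≈ 1420.8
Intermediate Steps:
u(-2, -7) + 29*49 = 1/(-3 - 2) + 29*49 = 1/(-5) + 1421 = -⅕ + 1421 = 7104/5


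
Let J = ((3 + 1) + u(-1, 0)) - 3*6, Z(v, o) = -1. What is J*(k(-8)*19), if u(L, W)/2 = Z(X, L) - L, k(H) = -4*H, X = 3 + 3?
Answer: -8512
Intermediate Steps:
X = 6
u(L, W) = -2 - 2*L (u(L, W) = 2*(-1 - L) = -2 - 2*L)
J = -14 (J = ((3 + 1) + (-2 - 2*(-1))) - 3*6 = (4 + (-2 + 2)) - 18 = (4 + 0) - 18 = 4 - 18 = -14)
J*(k(-8)*19) = -14*(-4*(-8))*19 = -448*19 = -14*608 = -8512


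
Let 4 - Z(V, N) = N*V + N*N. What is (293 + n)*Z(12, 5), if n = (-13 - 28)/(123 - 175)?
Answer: -1237437/52 ≈ -23797.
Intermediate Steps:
n = 41/52 (n = -41/(-52) = -41*(-1/52) = 41/52 ≈ 0.78846)
Z(V, N) = 4 - N**2 - N*V (Z(V, N) = 4 - (N*V + N*N) = 4 - (N*V + N**2) = 4 - (N**2 + N*V) = 4 + (-N**2 - N*V) = 4 - N**2 - N*V)
(293 + n)*Z(12, 5) = (293 + 41/52)*(4 - 1*5**2 - 1*5*12) = 15277*(4 - 1*25 - 60)/52 = 15277*(4 - 25 - 60)/52 = (15277/52)*(-81) = -1237437/52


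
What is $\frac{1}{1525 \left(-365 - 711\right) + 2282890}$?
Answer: $\frac{1}{641990} \approx 1.5577 \cdot 10^{-6}$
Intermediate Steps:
$\frac{1}{1525 \left(-365 - 711\right) + 2282890} = \frac{1}{1525 \left(-1076\right) + 2282890} = \frac{1}{-1640900 + 2282890} = \frac{1}{641990}$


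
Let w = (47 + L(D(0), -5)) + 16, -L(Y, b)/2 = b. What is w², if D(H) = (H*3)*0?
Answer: 5329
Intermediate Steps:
D(H) = 0 (D(H) = (3*H)*0 = 0)
L(Y, b) = -2*b
w = 73 (w = (47 - 2*(-5)) + 16 = (47 + 10) + 16 = 57 + 16 = 73)
w² = 73² = 5329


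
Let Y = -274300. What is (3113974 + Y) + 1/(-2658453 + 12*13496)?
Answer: 7089248980673/2496501 ≈ 2.8397e+6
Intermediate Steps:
(3113974 + Y) + 1/(-2658453 + 12*13496) = (3113974 - 274300) + 1/(-2658453 + 12*13496) = 2839674 + 1/(-2658453 + 161952) = 2839674 + 1/(-2496501) = 2839674 - 1/2496501 = 7089248980673/2496501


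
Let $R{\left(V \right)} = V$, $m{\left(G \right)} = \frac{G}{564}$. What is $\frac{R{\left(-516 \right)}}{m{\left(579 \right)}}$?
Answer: $- \frac{97008}{193} \approx -502.63$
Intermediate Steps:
$m{\left(G \right)} = \frac{G}{564}$ ($m{\left(G \right)} = G \frac{1}{564} = \frac{G}{564}$)
$\frac{R{\left(-516 \right)}}{m{\left(579 \right)}} = - \frac{516}{\frac{1}{564} \cdot 579} = - \frac{516}{\frac{193}{188}} = \left(-516\right) \frac{188}{193} = - \frac{97008}{193}$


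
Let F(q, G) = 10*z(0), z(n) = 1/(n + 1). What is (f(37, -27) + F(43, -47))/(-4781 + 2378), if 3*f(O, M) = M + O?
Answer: -40/7209 ≈ -0.0055486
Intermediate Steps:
z(n) = 1/(1 + n)
F(q, G) = 10 (F(q, G) = 10/(1 + 0) = 10/1 = 10*1 = 10)
f(O, M) = M/3 + O/3 (f(O, M) = (M + O)/3 = M/3 + O/3)
(f(37, -27) + F(43, -47))/(-4781 + 2378) = (((⅓)*(-27) + (⅓)*37) + 10)/(-4781 + 2378) = ((-9 + 37/3) + 10)/(-2403) = (10/3 + 10)*(-1/2403) = (40/3)*(-1/2403) = -40/7209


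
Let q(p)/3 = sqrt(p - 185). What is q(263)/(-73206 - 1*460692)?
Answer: -sqrt(78)/177966 ≈ -4.9626e-5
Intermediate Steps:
q(p) = 3*sqrt(-185 + p) (q(p) = 3*sqrt(p - 185) = 3*sqrt(-185 + p))
q(263)/(-73206 - 1*460692) = (3*sqrt(-185 + 263))/(-73206 - 1*460692) = (3*sqrt(78))/(-73206 - 460692) = (3*sqrt(78))/(-533898) = (3*sqrt(78))*(-1/533898) = -sqrt(78)/177966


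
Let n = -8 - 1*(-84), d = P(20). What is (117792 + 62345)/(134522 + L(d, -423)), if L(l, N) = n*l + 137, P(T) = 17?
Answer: 180137/135951 ≈ 1.3250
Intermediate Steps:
d = 17
n = 76 (n = -8 + 84 = 76)
L(l, N) = 137 + 76*l (L(l, N) = 76*l + 137 = 137 + 76*l)
(117792 + 62345)/(134522 + L(d, -423)) = (117792 + 62345)/(134522 + (137 + 76*17)) = 180137/(134522 + (137 + 1292)) = 180137/(134522 + 1429) = 180137/135951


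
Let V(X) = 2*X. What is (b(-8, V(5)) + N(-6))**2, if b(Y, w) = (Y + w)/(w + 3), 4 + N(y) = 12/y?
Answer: 5776/169 ≈ 34.177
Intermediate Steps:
N(y) = -4 + 12/y
b(Y, w) = (Y + w)/(3 + w)
(b(-8, V(5)) + N(-6))**2 = ((-8 + 2*5)/(3 + 2*5) + (-4 + 12/(-6)))**2 = ((-8 + 10)/(3 + 10) + (-4 + 12*(-1/6)))**2 = (2/13 + (-4 - 2))**2 = ((1/13)*2 - 6)**2 = (2/13 - 6)**2 = (-76/13)**2 = 5776/169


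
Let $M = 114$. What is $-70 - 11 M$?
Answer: $-1324$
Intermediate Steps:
$-70 - 11 M = -70 - 1254 = -1324$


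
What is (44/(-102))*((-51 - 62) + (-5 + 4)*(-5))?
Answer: 792/17 ≈ 46.588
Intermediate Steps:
(44/(-102))*((-51 - 62) + (-5 + 4)*(-5)) = (44*(-1/102))*(-113 - 1*(-5)) = -22*(-113 + 5)/51 = -22/51*(-108) = 792/17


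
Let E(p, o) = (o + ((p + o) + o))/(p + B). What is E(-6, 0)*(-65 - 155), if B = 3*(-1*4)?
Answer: -220/3 ≈ -73.333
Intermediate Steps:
B = -12 (B = 3*(-4) = -12)
E(p, o) = (p + 3*o)/(-12 + p) (E(p, o) = (o + ((p + o) + o))/(p - 12) = (o + ((o + p) + o))/(-12 + p) = (o + (p + 2*o))/(-12 + p) = (p + 3*o)/(-12 + p))
E(-6, 0)*(-65 - 155) = ((-6 + 3*0)/(-12 - 6))*(-65 - 155) = ((-6 + 0)/(-18))*(-220) = -1/18*(-6)*(-220) = (⅓)*(-220) = -220/3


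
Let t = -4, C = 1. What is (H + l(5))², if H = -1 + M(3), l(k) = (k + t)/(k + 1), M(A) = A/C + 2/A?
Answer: 289/36 ≈ 8.0278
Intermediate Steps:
M(A) = A + 2/A (M(A) = A/1 + 2/A = A*1 + 2/A = A + 2/A)
l(k) = (-4 + k)/(1 + k) (l(k) = (k - 4)/(k + 1) = (-4 + k)/(1 + k))
H = 8/3 (H = -1 + (3 + 2/3) = -1 + (3 + 2*(⅓)) = -1 + (3 + ⅔) = -1 + 11/3 = 8/3 ≈ 2.6667)
(H + l(5))² = (8/3 + (-4 + 5)/(1 + 5))² = (8/3 + 1/6)² = (8/3 + (⅙)*1)² = (8/3 + ⅙)² = (17/6)² = 289/36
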